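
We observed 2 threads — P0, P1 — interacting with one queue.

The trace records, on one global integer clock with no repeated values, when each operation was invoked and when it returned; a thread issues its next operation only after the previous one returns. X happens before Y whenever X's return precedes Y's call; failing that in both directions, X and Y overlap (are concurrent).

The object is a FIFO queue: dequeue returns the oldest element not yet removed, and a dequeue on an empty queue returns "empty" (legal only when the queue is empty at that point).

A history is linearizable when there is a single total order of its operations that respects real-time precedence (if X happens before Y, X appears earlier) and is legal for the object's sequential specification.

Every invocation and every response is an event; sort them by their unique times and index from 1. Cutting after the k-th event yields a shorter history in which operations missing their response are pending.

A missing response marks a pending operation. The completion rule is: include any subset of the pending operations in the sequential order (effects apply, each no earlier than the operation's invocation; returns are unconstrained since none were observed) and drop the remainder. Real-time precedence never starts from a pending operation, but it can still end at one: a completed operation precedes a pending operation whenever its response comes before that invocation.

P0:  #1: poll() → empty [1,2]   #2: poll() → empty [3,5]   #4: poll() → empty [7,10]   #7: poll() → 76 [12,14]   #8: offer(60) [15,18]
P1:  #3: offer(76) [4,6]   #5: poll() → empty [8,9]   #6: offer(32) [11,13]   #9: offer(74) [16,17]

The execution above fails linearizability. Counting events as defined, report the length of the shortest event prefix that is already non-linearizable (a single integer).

10

events 1..9 are still linearizable — one witness is #1, #2, #3, #4, #5:
1. #1 poll() → empty, leaving queue <>
2. #2 poll() → empty, leaving queue <>
3. #3 offer(76), leaving queue <76>
4. #4 poll() (pending, included), leaving queue <>
5. #5 poll() → empty, leaving queue <>
with event 10 included (#4 responding at time 10), all real-time-consistent orders fail
one such order, #1, #2, #3, #4, #5, breaks at step 4 where #4 poll() → empty is illegal
one such order, #1, #2, #3, #5, #4, breaks at step 4 where #5 poll() → empty is illegal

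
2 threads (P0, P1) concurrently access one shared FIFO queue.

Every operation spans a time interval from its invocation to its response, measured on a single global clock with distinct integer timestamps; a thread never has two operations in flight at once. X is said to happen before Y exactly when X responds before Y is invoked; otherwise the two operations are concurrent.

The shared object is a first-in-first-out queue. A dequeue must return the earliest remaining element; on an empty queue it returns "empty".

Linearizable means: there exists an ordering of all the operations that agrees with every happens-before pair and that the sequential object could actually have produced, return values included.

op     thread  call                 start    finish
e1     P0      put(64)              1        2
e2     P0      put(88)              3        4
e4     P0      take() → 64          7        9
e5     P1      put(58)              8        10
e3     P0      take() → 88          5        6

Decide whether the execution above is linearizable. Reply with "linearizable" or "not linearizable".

events 1..5 are fine; event 6 — the response of e3 at time 6 — makes the prefix non-linearizable
exhaustive check: the 3 completed FIFO queue ops admit one real-time order; illegal
take e1, e2, e3: step 3 already fails, because e3 take() → 88 cannot occur there

not linearizable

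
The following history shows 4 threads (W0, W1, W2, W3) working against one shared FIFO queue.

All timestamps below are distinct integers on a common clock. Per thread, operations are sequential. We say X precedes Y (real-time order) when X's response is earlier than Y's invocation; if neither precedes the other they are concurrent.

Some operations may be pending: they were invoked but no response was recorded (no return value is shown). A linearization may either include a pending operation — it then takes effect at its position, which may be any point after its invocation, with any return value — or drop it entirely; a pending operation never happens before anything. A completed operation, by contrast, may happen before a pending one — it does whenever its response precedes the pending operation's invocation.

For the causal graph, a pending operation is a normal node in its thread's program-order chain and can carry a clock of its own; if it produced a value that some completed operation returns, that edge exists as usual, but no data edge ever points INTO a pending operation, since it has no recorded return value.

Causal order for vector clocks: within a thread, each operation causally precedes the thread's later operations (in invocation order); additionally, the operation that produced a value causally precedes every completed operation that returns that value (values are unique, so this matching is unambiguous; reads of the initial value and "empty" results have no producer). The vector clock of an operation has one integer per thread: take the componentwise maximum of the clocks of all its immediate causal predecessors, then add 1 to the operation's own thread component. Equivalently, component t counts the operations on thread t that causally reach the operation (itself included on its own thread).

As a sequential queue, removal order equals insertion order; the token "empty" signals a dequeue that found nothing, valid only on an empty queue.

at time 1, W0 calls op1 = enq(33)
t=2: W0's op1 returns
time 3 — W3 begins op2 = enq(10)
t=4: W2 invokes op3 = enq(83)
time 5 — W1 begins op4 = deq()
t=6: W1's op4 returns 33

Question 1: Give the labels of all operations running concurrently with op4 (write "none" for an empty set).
op4 runs from 5 to 6; window-overlapping ops are concurrent
op1 [1,2]: before
op2 [3,…): concurrent
op3 [4,…): concurrent

op2, op3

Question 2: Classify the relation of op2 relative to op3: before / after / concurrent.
op2 spans [3,…), op3 spans [4,…)
the intervals overlap in both directions

concurrent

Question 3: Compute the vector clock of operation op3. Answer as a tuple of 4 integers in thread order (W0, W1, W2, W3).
op2 (invocation 3): nothing precedes it; W3's component alone gives (0, 0, 0, 1)
op3 (invocation 4): nothing precedes it; W2's component alone gives (0, 0, 1, 0)
op1 (invocation 1): nothing precedes it; W0's component alone gives (1, 0, 0, 0)
op4 (invocation 5): componentwise max over VC(op1)=(1, 0, 0, 0), +1 at W1, giving (1, 1, 0, 0)
target: VC(op3) = (0, 0, 1, 0)

(0, 0, 1, 0)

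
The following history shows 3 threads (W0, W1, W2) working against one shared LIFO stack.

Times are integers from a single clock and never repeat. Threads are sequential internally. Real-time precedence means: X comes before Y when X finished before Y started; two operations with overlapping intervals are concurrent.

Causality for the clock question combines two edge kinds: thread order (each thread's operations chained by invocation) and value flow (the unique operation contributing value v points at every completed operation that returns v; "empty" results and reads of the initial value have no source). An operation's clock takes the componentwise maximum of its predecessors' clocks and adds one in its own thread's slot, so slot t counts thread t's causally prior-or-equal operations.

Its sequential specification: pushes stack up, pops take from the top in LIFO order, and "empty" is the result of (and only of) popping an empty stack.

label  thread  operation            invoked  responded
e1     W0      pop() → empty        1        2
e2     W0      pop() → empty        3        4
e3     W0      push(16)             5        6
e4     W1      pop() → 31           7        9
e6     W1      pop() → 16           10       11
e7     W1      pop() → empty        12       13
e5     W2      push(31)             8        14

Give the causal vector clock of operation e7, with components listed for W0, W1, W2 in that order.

(3, 3, 1)

root op e5, invoked 8: fresh clock plus W2's own tick → (0, 0, 1)
root op e1, invoked 1: fresh clock plus W0's own tick → (1, 0, 0)
e4 (invocation 7): componentwise max over VC(e5)=(0, 0, 1), +1 at W1, giving (0, 1, 1)
e2 (invocation 3): componentwise max over VC(e1)=(1, 0, 0), +1 at W0, giving (2, 0, 0)
e3 (invocation 5): componentwise max over VC(e2)=(2, 0, 0), +1 at W0, giving (3, 0, 0)
e6 (invocation 10): componentwise max over VC(e3)=(3, 0, 0), VC(e4)=(0, 1, 1), +1 at W1, giving (3, 2, 1)
e7 (invocation 12): componentwise max over VC(e6)=(3, 2, 1), +1 at W1, giving (3, 3, 1)
target: VC(e7) = (3, 3, 1)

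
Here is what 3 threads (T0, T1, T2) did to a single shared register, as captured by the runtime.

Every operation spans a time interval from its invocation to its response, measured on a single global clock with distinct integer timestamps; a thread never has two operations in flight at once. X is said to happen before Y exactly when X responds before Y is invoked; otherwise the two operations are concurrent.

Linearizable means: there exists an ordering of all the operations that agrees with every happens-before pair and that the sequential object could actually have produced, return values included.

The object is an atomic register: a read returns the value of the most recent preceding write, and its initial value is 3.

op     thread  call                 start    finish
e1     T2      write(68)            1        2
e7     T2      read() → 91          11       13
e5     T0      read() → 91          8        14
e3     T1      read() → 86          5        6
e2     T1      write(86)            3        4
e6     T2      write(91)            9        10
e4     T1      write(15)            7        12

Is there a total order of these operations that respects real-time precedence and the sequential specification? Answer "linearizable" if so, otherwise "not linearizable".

linearizable

a witness: e1, e2, e3, e4, e6, e5, e7
after step 1 (e1 write(68)): value 68
after step 2 (e2 write(86)): value 86
after step 3 (e3 read() → 86): value 86
after step 4 (e4 write(15)): value 15
after step 5 (e6 write(91)): value 91
after step 6 (e5 read() → 91): value 91
after step 7 (e7 read() → 91): value 91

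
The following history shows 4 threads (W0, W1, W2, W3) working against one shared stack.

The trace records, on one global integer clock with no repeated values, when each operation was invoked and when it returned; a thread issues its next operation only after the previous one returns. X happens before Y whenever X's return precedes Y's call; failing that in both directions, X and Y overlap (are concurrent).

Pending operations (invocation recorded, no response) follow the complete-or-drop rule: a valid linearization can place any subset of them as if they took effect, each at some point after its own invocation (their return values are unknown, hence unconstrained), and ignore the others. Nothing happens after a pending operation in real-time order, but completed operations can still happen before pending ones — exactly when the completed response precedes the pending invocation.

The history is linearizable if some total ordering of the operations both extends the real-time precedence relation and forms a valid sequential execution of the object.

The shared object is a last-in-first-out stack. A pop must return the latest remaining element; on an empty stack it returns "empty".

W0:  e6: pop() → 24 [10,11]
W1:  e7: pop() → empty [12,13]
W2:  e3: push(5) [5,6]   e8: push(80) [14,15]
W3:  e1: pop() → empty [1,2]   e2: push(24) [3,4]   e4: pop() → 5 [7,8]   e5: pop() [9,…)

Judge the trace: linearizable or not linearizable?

a witness: e1, e2, e3, e4, e6, e5, e7, e8
after step 1 (e1 pop() → empty): stack <>
after step 2 (e2 push(24)): stack <24>
after step 3 (e3 push(5)): stack <24,5>
after step 4 (e4 pop() → 5): stack <24>
after step 5 (e6 pop() → 24): stack <>
after step 6 (e5 pop() (pending, included)): stack <>
after step 7 (e7 pop() → empty): stack <>
after step 8 (e8 push(80)): stack <80>

linearizable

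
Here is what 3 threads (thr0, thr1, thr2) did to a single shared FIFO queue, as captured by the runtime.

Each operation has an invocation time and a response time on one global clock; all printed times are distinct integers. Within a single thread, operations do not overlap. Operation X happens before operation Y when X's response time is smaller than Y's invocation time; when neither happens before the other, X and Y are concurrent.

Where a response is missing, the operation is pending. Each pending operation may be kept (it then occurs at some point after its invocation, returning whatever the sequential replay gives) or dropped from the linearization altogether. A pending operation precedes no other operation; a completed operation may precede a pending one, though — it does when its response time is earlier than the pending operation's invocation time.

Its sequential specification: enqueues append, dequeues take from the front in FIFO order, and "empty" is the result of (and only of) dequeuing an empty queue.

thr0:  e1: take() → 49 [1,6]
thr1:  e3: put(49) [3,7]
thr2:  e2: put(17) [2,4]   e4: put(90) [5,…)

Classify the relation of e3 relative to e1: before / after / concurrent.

concurrent

e3 spans [3,7], e1 spans [1,6]
the intervals overlap in both directions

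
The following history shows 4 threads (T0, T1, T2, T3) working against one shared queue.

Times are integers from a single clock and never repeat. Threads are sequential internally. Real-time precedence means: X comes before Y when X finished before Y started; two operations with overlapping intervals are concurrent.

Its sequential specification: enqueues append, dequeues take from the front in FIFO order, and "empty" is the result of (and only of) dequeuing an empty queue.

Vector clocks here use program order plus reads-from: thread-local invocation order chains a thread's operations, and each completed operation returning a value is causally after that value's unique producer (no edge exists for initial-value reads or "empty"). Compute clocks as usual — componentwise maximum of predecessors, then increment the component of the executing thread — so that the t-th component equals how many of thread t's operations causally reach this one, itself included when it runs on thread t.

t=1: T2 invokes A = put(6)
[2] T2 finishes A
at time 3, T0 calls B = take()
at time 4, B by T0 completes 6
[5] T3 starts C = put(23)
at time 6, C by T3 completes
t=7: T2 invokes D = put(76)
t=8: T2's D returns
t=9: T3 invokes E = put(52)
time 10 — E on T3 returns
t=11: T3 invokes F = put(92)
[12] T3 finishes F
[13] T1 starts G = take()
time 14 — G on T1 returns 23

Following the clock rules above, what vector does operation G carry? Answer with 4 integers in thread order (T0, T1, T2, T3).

(0, 1, 0, 1)

C (invocation 5): nothing precedes it; T3's component alone gives (0, 0, 0, 1)
A (invocation 1): nothing precedes it; T2's component alone gives (0, 0, 1, 0)
merge at E (invoked 9): VC(C)=(0, 0, 0, 1), own-thread bump on T3 → (0, 0, 0, 2)
merge at D (invoked 7): VC(A)=(0, 0, 1, 0), own-thread bump on T2 → (0, 0, 2, 0)
merge at G (invoked 13): VC(C)=(0, 0, 0, 1), own-thread bump on T1 → (0, 1, 0, 1)
merge at B (invoked 3): VC(A)=(0, 0, 1, 0), own-thread bump on T0 → (1, 0, 1, 0)
merge at F (invoked 11): VC(E)=(0, 0, 0, 2), own-thread bump on T3 → (0, 0, 0, 3)
target: VC(G) = (0, 1, 0, 1)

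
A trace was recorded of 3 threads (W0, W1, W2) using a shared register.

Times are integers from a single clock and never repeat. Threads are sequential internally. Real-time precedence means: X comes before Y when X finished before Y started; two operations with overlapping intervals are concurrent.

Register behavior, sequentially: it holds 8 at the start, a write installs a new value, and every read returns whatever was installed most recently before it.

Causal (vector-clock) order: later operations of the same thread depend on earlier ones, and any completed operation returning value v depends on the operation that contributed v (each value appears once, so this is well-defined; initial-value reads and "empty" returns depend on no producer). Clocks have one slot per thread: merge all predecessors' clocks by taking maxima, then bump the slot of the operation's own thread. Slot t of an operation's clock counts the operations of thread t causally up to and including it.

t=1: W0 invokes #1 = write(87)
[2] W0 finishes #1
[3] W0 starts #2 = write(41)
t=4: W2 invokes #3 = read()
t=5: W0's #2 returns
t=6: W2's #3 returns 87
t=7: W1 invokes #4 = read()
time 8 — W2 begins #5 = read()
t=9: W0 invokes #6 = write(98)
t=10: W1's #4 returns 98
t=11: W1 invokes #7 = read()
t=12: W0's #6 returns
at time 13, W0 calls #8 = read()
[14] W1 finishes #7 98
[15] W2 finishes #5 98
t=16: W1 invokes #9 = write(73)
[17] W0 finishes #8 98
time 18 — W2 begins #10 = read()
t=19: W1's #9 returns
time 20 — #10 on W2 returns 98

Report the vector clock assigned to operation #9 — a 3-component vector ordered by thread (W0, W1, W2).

(3, 3, 0)

root op #1, invoked 1: fresh clock plus W0's own tick → (1, 0, 0)
#3, invoked 4, takes VC(#1)=(1, 0, 0) under max, adds 1 for W2 → (1, 0, 1)
#2, invoked 3, takes VC(#1)=(1, 0, 0) under max, adds 1 for W0 → (2, 0, 0)
#6, invoked 9, takes VC(#2)=(2, 0, 0) under max, adds 1 for W0 → (3, 0, 0)
#4, invoked 7, takes VC(#6)=(3, 0, 0) under max, adds 1 for W1 → (3, 1, 0)
#8, invoked 13, takes VC(#6)=(3, 0, 0) under max, adds 1 for W0 → (4, 0, 0)
#5, invoked 8, takes VC(#3)=(1, 0, 1), VC(#6)=(3, 0, 0) under max, adds 1 for W2 → (3, 0, 2)
#7, invoked 11, takes VC(#4)=(3, 1, 0), VC(#6)=(3, 0, 0) under max, adds 1 for W1 → (3, 2, 0)
#10, invoked 18, takes VC(#5)=(3, 0, 2), VC(#6)=(3, 0, 0) under max, adds 1 for W2 → (3, 0, 3)
#9, invoked 16, takes VC(#7)=(3, 2, 0) under max, adds 1 for W1 → (3, 3, 0)
target: VC(#9) = (3, 3, 0)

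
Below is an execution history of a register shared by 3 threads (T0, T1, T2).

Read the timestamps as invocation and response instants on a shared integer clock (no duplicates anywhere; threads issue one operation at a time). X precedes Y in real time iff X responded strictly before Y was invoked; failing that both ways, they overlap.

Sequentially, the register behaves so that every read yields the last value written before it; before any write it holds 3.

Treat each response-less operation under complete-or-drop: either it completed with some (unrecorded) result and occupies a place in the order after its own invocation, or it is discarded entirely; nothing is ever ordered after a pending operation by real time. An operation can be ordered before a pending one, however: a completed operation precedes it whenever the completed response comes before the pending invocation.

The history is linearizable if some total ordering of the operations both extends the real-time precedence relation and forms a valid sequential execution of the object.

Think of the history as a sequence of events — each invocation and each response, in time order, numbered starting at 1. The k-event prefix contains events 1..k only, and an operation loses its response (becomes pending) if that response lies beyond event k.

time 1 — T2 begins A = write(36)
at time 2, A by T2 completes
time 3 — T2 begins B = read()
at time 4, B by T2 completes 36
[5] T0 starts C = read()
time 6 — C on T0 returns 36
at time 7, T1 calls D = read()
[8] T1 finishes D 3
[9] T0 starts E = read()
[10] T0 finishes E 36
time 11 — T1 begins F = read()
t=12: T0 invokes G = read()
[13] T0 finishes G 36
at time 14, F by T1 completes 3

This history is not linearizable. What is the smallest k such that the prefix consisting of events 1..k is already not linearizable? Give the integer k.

events 1..7 are linearizable, e.g. via A, B, C:
1. A write(36), leaving value 36
2. B read() → 36, leaving value 36
3. C read() → 36, leaving value 36
once event 8 joins (D's response, time 8), exhaustive search finds no witness
one such order, A, B, C, D, breaks at step 4 where D read() → 3 is illegal

8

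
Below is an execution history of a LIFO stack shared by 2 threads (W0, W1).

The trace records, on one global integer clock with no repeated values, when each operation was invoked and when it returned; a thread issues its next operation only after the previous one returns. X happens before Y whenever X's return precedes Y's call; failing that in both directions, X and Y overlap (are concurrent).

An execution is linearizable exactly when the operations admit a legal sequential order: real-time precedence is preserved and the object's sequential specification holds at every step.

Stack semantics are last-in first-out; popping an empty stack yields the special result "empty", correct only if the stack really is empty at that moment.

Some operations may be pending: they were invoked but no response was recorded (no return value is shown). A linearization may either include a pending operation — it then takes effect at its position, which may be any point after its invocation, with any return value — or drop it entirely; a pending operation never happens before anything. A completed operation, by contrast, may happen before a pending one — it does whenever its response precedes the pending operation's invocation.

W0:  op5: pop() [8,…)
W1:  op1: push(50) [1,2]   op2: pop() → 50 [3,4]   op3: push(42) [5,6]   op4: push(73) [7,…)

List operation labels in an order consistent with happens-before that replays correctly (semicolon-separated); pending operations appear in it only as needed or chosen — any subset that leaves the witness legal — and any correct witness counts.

op1; op2; op3

after step 1 (op1 push(50)): stack <50>
after step 2 (op2 pop() → 50): stack <>
after step 3 (op3 push(42)): stack <42>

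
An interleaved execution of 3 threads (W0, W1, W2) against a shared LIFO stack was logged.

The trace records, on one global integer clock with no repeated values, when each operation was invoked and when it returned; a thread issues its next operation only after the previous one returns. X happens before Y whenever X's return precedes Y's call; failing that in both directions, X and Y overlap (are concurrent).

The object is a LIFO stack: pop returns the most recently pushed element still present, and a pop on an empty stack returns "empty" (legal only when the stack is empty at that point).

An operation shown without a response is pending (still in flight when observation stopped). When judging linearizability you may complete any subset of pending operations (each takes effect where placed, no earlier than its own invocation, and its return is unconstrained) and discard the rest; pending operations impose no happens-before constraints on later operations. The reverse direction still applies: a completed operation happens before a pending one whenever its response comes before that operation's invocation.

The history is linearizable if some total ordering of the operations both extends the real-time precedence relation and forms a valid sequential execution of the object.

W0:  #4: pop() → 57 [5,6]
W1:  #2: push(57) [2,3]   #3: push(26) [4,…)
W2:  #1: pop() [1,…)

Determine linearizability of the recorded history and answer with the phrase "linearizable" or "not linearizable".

linearizable

witness order: #1, #2, #4
1. #1 pop() (pending, included), leaving stack <>
2. #2 push(57), leaving stack <57>
3. #4 pop() → 57, leaving stack <>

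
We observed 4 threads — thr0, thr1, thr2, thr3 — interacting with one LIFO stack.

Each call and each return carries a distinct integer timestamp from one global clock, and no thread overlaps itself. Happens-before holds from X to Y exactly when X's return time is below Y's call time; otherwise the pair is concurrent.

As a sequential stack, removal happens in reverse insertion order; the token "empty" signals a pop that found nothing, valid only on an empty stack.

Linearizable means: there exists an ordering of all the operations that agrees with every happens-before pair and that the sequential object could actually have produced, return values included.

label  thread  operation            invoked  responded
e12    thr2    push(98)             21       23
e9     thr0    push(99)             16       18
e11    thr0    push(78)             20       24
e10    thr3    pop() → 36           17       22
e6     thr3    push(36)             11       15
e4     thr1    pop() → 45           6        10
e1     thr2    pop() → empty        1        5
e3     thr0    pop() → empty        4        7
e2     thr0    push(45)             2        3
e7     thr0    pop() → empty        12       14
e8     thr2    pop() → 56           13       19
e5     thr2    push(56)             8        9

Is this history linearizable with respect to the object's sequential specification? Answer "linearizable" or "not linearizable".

linearizable

a witness: e1, e2, e4, e3, e5, e8, e7, e6, e10, e9, e11, e12
step 1: e1 pop() → empty — stack <>
step 2: e2 push(45) — stack <45>
step 3: e4 pop() → 45 — stack <>
step 4: e3 pop() → empty — stack <>
step 5: e5 push(56) — stack <56>
step 6: e8 pop() → 56 — stack <>
step 7: e7 pop() → empty — stack <>
step 8: e6 push(36) — stack <36>
step 9: e10 pop() → 36 — stack <>
step 10: e9 push(99) — stack <99>
step 11: e11 push(78) — stack <99,78>
step 12: e12 push(98) — stack <99,78,98>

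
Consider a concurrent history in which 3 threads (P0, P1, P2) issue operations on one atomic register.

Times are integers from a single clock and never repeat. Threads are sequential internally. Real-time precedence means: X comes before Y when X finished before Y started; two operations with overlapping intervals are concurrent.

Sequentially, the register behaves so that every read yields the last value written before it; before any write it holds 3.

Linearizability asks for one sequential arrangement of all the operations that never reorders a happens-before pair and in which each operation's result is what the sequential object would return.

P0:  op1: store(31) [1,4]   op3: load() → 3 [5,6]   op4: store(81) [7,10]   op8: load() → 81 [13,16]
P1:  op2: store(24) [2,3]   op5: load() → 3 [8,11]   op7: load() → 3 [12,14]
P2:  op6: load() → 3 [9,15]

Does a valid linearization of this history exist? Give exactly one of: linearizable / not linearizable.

prefix check: 1..5 passes, 1..6 fails once op3's time-6 response joins
checked exhaustively: 2 real-time-consistent orders of 3 completed operations, zero legal atomic register replays
for example op1, op2, op3 fails at step 3: op3 load() → 3 is not legal there
for example op2, op1, op3 fails at step 3: op3 load() → 3 is not legal there

not linearizable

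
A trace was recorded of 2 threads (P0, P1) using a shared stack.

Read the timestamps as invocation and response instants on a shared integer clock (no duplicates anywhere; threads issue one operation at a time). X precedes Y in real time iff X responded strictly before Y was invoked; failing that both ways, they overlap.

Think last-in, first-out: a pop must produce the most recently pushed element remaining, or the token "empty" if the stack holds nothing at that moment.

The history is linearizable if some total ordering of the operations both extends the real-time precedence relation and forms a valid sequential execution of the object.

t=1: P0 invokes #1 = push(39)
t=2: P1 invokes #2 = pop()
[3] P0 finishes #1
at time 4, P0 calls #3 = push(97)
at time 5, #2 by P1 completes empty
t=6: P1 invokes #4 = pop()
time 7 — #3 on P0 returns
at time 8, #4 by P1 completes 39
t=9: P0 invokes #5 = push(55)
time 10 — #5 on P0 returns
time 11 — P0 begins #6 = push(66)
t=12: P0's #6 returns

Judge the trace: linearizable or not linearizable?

witness order: #2, #1, #4, #3, #5, #6
step 1: #2 pop() → empty — stack <>
step 2: #1 push(39) — stack <39>
step 3: #4 pop() → 39 — stack <>
step 4: #3 push(97) — stack <97>
step 5: #5 push(55) — stack <97,55>
step 6: #6 push(66) — stack <97,55,66>

linearizable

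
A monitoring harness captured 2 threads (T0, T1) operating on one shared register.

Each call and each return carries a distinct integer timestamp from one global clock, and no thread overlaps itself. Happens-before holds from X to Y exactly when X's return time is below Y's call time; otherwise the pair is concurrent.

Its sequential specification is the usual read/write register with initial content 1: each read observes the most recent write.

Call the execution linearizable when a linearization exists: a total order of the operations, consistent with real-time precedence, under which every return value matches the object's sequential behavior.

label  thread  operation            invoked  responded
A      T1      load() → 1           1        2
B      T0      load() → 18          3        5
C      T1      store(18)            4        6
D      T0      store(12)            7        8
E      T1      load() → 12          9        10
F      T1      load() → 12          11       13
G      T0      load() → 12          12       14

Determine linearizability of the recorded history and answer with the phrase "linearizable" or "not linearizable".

linearizable

one valid linearization: A, C, B, D, E, F, G
after step 1 (A load() → 1): value 1
after step 2 (C store(18)): value 18
after step 3 (B load() → 18): value 18
after step 4 (D store(12)): value 12
after step 5 (E load() → 12): value 12
after step 6 (F load() → 12): value 12
after step 7 (G load() → 12): value 12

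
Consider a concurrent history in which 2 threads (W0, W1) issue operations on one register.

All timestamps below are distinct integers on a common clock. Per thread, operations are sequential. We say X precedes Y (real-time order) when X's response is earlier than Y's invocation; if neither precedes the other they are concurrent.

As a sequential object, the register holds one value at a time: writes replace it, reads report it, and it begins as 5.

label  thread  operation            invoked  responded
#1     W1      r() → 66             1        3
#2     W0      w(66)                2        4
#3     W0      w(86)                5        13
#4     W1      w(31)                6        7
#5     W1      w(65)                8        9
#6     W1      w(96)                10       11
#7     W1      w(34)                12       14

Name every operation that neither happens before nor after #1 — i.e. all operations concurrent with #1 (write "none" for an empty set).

#2

concurrent with #1 ([1,3]): every op whose interval crosses 1..3
#2 [2,4]: concurrent
#3 [5,13]: after
#4 [6,7]: after
#5 [8,9]: after
#6 [10,11]: after
#7 [12,14]: after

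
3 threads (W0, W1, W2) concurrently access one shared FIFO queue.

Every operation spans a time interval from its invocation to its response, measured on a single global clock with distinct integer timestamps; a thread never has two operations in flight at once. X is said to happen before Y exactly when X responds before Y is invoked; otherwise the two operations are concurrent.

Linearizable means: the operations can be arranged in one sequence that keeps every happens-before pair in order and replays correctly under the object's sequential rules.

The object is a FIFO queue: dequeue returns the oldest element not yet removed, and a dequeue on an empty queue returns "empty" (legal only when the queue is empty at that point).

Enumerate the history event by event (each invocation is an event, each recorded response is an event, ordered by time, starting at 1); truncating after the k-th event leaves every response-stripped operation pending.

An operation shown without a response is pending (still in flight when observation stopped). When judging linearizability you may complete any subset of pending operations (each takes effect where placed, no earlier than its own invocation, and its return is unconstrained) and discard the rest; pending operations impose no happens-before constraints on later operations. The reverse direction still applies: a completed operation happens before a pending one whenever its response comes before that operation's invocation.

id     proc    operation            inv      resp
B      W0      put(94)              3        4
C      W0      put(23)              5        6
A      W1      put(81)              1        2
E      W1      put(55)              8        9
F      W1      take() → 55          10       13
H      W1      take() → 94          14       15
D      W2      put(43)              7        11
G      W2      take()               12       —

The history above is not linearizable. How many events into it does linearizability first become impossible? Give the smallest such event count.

a valid linearization of events 1..12 exists, for instance A, B, C, D, E:
1. A put(81), leaving queue <81>
2. B put(94), leaving queue <81,94>
3. C put(23), leaving queue <81,94,23>
4. D put(43), leaving queue <81,94,23,43>
5. E put(55), leaving queue <81,94,23,43,55>
adding event 13 (F responds at 13) leaves no legal real-time order
no completion choice of the 1 pending operation (G) rescues it — every subset was tried
e.g. A, B, C, D, E, F (pending dropped): illegal at step 6, since F take() → 55 cannot apply there
e.g. A, B, C, E, D, F (pending dropped): illegal at step 6, since F take() → 55 cannot apply there

13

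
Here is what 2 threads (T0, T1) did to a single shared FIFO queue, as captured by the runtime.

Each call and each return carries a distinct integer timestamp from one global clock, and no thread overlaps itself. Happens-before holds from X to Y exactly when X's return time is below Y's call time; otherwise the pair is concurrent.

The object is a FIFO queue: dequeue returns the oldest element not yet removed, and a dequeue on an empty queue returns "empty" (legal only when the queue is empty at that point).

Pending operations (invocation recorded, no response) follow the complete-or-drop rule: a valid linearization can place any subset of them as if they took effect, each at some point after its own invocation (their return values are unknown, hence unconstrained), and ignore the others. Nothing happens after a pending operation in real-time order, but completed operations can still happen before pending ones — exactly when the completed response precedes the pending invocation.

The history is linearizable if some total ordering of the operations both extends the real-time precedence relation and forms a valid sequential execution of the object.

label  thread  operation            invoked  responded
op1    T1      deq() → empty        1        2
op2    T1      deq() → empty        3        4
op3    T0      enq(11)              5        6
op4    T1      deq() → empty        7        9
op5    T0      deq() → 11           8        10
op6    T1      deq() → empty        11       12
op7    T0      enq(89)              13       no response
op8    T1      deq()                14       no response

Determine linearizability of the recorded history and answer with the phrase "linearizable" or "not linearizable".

one valid linearization: op1, op2, op3, op5, op4, op6
after step 1 (op1 deq() → empty): queue <>
after step 2 (op2 deq() → empty): queue <>
after step 3 (op3 enq(11)): queue <11>
after step 4 (op5 deq() → 11): queue <>
after step 5 (op4 deq() → empty): queue <>
after step 6 (op6 deq() → empty): queue <>

linearizable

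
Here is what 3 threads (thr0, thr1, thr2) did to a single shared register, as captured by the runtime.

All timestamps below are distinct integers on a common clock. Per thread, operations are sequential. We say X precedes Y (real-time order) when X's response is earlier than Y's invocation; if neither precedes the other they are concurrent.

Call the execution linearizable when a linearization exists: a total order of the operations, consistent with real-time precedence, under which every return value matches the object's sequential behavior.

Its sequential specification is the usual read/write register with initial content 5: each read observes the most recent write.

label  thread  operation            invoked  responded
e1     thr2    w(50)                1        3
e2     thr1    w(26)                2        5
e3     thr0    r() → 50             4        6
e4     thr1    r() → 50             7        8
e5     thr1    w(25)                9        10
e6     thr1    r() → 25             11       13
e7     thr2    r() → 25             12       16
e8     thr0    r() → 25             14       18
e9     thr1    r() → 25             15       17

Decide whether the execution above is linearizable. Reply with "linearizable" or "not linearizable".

linearizable

one valid linearization: e2, e1, e3, e4, e5, e6, e7, e8, e9
after step 1 (e2 w(26)): value 26
after step 2 (e1 w(50)): value 50
after step 3 (e3 r() → 50): value 50
after step 4 (e4 r() → 50): value 50
after step 5 (e5 w(25)): value 25
after step 6 (e6 r() → 25): value 25
after step 7 (e7 r() → 25): value 25
after step 8 (e8 r() → 25): value 25
after step 9 (e9 r() → 25): value 25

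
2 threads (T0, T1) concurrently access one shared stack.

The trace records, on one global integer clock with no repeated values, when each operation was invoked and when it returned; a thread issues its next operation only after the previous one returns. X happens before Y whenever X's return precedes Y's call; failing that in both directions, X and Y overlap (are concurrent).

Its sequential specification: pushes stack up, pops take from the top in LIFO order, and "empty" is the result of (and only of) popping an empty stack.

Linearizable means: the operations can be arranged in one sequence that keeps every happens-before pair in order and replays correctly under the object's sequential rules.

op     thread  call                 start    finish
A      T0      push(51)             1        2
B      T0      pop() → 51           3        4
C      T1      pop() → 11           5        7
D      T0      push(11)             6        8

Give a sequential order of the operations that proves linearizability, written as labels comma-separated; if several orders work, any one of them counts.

A, B, D, C

step 1: A push(51) — stack <51>
step 2: B pop() → 51 — stack <>
step 3: D push(11) — stack <11>
step 4: C pop() → 11 — stack <>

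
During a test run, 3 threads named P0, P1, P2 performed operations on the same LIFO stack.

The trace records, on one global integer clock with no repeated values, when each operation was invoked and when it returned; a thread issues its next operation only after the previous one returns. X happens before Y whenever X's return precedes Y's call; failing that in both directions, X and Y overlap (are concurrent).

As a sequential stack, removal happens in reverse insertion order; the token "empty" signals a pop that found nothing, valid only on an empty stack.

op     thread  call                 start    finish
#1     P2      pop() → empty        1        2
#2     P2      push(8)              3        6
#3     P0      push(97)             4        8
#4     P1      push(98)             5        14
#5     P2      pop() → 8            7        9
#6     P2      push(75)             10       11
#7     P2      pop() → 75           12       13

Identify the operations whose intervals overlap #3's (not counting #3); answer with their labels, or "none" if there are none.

#2, #4, #5

overlap test against #3 [4,8]: concurrent iff the interval meets 4..8
#1 [1,2]: before
#2 [3,6]: concurrent
#4 [5,14]: concurrent
#5 [7,9]: concurrent
#6 [10,11]: after
#7 [12,13]: after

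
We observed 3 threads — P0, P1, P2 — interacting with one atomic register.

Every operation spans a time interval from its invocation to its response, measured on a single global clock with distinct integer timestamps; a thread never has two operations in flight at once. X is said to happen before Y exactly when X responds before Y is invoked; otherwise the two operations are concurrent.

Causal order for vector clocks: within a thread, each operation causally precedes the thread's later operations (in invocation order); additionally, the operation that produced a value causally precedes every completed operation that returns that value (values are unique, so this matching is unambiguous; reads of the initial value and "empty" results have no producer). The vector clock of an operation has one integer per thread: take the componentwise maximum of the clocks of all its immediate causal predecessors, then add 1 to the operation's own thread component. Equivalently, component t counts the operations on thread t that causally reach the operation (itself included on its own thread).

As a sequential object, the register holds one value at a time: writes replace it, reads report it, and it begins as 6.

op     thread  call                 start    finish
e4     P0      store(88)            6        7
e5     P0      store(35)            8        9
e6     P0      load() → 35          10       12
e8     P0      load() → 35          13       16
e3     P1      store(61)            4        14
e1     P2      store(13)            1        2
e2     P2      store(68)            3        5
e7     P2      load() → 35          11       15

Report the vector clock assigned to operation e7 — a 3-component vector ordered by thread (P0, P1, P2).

(2, 0, 3)

e1, invoked 1, has no incoming edges; only P2's bump applies → (0, 0, 1)
e3, invoked 4, has no incoming edges; only P1's bump applies → (0, 1, 0)
e4, invoked 6, has no incoming edges; only P0's bump applies → (1, 0, 0)
VC(e2, invoked at 3): max of VC(e1)=(0, 0, 1), then +1 on thread P2 → (0, 0, 2)
VC(e5, invoked at 8): max of VC(e4)=(1, 0, 0), then +1 on thread P0 → (2, 0, 0)
VC(e6, invoked at 10): max of VC(e5)=(2, 0, 0), then +1 on thread P0 → (3, 0, 0)
VC(e8, invoked at 13): max of VC(e5)=(2, 0, 0), VC(e6)=(3, 0, 0), then +1 on thread P0 → (4, 0, 0)
VC(e7, invoked at 11): max of VC(e2)=(0, 0, 2), VC(e5)=(2, 0, 0), then +1 on thread P2 → (2, 0, 3)
target: VC(e7) = (2, 0, 3)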